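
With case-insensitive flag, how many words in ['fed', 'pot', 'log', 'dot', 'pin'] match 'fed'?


Case-insensitive matching: compare each word's lowercase form to 'fed'.
  'fed' -> lower='fed' -> MATCH
  'pot' -> lower='pot' -> no
  'log' -> lower='log' -> no
  'dot' -> lower='dot' -> no
  'pin' -> lower='pin' -> no
Matches: ['fed']
Count: 1

1


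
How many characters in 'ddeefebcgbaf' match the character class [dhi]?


Character class [dhi] matches any of: {d, h, i}
Scanning string 'ddeefebcgbaf' character by character:
  pos 0: 'd' -> MATCH
  pos 1: 'd' -> MATCH
  pos 2: 'e' -> no
  pos 3: 'e' -> no
  pos 4: 'f' -> no
  pos 5: 'e' -> no
  pos 6: 'b' -> no
  pos 7: 'c' -> no
  pos 8: 'g' -> no
  pos 9: 'b' -> no
  pos 10: 'a' -> no
  pos 11: 'f' -> no
Total matches: 2

2


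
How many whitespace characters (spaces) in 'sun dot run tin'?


\s matches whitespace characters (spaces, tabs, etc.).
Text: 'sun dot run tin'
This text has 4 words separated by spaces.
Number of spaces = number of words - 1 = 4 - 1 = 3

3


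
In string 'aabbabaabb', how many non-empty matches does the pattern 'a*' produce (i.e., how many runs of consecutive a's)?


Pattern 'a*' matches zero or more a's. We want non-empty runs of consecutive a's.
String: 'aabbabaabb'
Walking through the string to find runs of a's:
  Run 1: positions 0-1 -> 'aa'
  Run 2: positions 4-4 -> 'a'
  Run 3: positions 6-7 -> 'aa'
Non-empty runs found: ['aa', 'a', 'aa']
Count: 3

3


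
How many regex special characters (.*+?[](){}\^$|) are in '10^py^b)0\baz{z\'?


Regex special characters are: . * + ? [ ] ( ) { } \ ^ $ |
Scanning '10^py^b)0\baz{z\':
  pos 2: '^' -> SPECIAL
  pos 5: '^' -> SPECIAL
  pos 7: ')' -> SPECIAL
  pos 9: '\' -> SPECIAL
  pos 13: '{' -> SPECIAL
  pos 15: '\' -> SPECIAL
Special chars found: ['^', '^', ')', '\\', '{', '\\']
Total: 6

6


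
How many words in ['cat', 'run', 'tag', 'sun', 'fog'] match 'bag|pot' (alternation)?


Alternation 'bag|pot' matches either 'bag' or 'pot'.
Checking each word:
  'cat' -> no
  'run' -> no
  'tag' -> no
  'sun' -> no
  'fog' -> no
Matches: []
Count: 0

0


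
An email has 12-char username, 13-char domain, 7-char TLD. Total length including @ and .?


An email address has format: username@domain.tld
Username length: 12
'@' character: 1
Domain length: 13
'.' character: 1
TLD length: 7
Total = 12 + 1 + 13 + 1 + 7 = 34

34


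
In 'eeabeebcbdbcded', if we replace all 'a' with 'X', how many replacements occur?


re.sub('a', 'X', text) replaces every occurrence of 'a' with 'X'.
Text: 'eeabeebcbdbcded'
Scanning for 'a':
  pos 2: 'a' -> replacement #1
Total replacements: 1

1


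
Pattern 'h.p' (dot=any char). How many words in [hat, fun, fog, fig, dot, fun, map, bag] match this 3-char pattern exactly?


Pattern 'h.p' means: starts with 'h', any single char, ends with 'p'.
Checking each word (must be exactly 3 chars):
  'hat' (len=3): no
  'fun' (len=3): no
  'fog' (len=3): no
  'fig' (len=3): no
  'dot' (len=3): no
  'fun' (len=3): no
  'map' (len=3): no
  'bag' (len=3): no
Matching words: []
Total: 0

0


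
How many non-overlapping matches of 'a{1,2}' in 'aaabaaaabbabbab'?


Pattern 'a{1,2}' matches between 1 and 2 consecutive a's (greedy).
String: 'aaabaaaabbabbab'
Finding runs of a's and applying greedy matching:
  Run at pos 0: 'aaa' (length 3)
  Run at pos 4: 'aaaa' (length 4)
  Run at pos 10: 'a' (length 1)
  Run at pos 13: 'a' (length 1)
Matches: ['aa', 'a', 'aa', 'aa', 'a', 'a']
Count: 6

6


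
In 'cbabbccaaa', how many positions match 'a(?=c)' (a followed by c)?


Lookahead 'a(?=c)' matches 'a' only when followed by 'c'.
String: 'cbabbccaaa'
Checking each position where char is 'a':
  pos 2: 'a' -> no (next='b')
  pos 7: 'a' -> no (next='a')
  pos 8: 'a' -> no (next='a')
Matching positions: []
Count: 0

0


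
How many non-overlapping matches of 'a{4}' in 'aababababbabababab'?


Pattern 'a{4}' matches exactly 4 consecutive a's (greedy, non-overlapping).
String: 'aababababbabababab'
Scanning for runs of a's:
  Run at pos 0: 'aa' (length 2) -> 0 match(es)
  Run at pos 3: 'a' (length 1) -> 0 match(es)
  Run at pos 5: 'a' (length 1) -> 0 match(es)
  Run at pos 7: 'a' (length 1) -> 0 match(es)
  Run at pos 10: 'a' (length 1) -> 0 match(es)
  Run at pos 12: 'a' (length 1) -> 0 match(es)
  Run at pos 14: 'a' (length 1) -> 0 match(es)
  Run at pos 16: 'a' (length 1) -> 0 match(es)
Matches found: []
Total: 0

0


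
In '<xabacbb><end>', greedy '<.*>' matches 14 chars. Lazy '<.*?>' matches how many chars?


Greedy '<.*>' tries to match as MUCH as possible.
Lazy '<.*?>' tries to match as LITTLE as possible.

String: '<xabacbb><end>'
Greedy '<.*>' starts at first '<' and extends to the LAST '>': '<xabacbb><end>' (14 chars)
Lazy '<.*?>' starts at first '<' and stops at the FIRST '>': '<xabacbb>' (9 chars)

9


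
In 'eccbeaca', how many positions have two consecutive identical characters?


Looking for consecutive identical characters in 'eccbeaca':
  pos 0-1: 'e' vs 'c' -> different
  pos 1-2: 'c' vs 'c' -> MATCH ('cc')
  pos 2-3: 'c' vs 'b' -> different
  pos 3-4: 'b' vs 'e' -> different
  pos 4-5: 'e' vs 'a' -> different
  pos 5-6: 'a' vs 'c' -> different
  pos 6-7: 'c' vs 'a' -> different
Consecutive identical pairs: ['cc']
Count: 1

1


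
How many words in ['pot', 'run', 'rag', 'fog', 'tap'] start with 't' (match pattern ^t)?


Pattern ^t anchors to start of word. Check which words begin with 't':
  'pot' -> no
  'run' -> no
  'rag' -> no
  'fog' -> no
  'tap' -> MATCH (starts with 't')
Matching words: ['tap']
Count: 1

1


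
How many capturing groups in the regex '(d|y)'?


To count capturing groups, count each '(' that starts a group.
Pattern: '(d|y)'
Walking through the pattern:
  Position 0: '(' -> group #1
Total capturing groups: 1

1


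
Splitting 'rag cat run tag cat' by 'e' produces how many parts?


Splitting by 'e' breaks the string at each occurrence of the separator.
Text: 'rag cat run tag cat'
Parts after split:
  Part 1: 'rag cat run tag cat'
Total parts: 1

1


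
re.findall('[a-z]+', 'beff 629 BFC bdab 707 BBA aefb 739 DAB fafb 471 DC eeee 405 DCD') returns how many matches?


Pattern '[a-z]+' finds one or more lowercase letters.
Text: 'beff 629 BFC bdab 707 BBA aefb 739 DAB fafb 471 DC eeee 405 DCD'
Scanning for matches:
  Match 1: 'beff'
  Match 2: 'bdab'
  Match 3: 'aefb'
  Match 4: 'fafb'
  Match 5: 'eeee'
Total matches: 5

5


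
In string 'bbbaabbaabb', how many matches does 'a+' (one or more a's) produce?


Pattern 'a+' matches one or more consecutive a's.
String: 'bbbaabbaabb'
Scanning for runs of a:
  Match 1: 'aa' (length 2)
  Match 2: 'aa' (length 2)
Total matches: 2

2


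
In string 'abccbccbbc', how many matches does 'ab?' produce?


Pattern 'ab?' matches 'a' optionally followed by 'b'.
String: 'abccbccbbc'
Scanning left to right for 'a' then checking next char:
  Match 1: 'ab' (a followed by b)
Total matches: 1

1


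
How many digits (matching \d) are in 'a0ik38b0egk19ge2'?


\d matches any digit 0-9.
Scanning 'a0ik38b0egk19ge2':
  pos 1: '0' -> DIGIT
  pos 4: '3' -> DIGIT
  pos 5: '8' -> DIGIT
  pos 7: '0' -> DIGIT
  pos 11: '1' -> DIGIT
  pos 12: '9' -> DIGIT
  pos 15: '2' -> DIGIT
Digits found: ['0', '3', '8', '0', '1', '9', '2']
Total: 7

7


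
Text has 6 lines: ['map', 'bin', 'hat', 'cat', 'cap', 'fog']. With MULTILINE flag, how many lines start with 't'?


With MULTILINE flag, ^ matches the start of each line.
Lines: ['map', 'bin', 'hat', 'cat', 'cap', 'fog']
Checking which lines start with 't':
  Line 1: 'map' -> no
  Line 2: 'bin' -> no
  Line 3: 'hat' -> no
  Line 4: 'cat' -> no
  Line 5: 'cap' -> no
  Line 6: 'fog' -> no
Matching lines: []
Count: 0

0


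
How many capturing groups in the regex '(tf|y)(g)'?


To count capturing groups, count each '(' that starts a group.
Pattern: '(tf|y)(g)'
Walking through the pattern:
  Position 0: '(' -> group #1
  Position 6: '(' -> group #2
Total capturing groups: 2

2


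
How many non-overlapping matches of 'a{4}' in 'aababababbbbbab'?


Pattern 'a{4}' matches exactly 4 consecutive a's (greedy, non-overlapping).
String: 'aababababbbbbab'
Scanning for runs of a's:
  Run at pos 0: 'aa' (length 2) -> 0 match(es)
  Run at pos 3: 'a' (length 1) -> 0 match(es)
  Run at pos 5: 'a' (length 1) -> 0 match(es)
  Run at pos 7: 'a' (length 1) -> 0 match(es)
  Run at pos 13: 'a' (length 1) -> 0 match(es)
Matches found: []
Total: 0

0


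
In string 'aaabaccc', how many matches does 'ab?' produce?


Pattern 'ab?' matches 'a' optionally followed by 'b'.
String: 'aaabaccc'
Scanning left to right for 'a' then checking next char:
  Match 1: 'a' (a not followed by b)
  Match 2: 'a' (a not followed by b)
  Match 3: 'ab' (a followed by b)
  Match 4: 'a' (a not followed by b)
Total matches: 4

4


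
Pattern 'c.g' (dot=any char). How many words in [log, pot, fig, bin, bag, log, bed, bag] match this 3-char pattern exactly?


Pattern 'c.g' means: starts with 'c', any single char, ends with 'g'.
Checking each word (must be exactly 3 chars):
  'log' (len=3): no
  'pot' (len=3): no
  'fig' (len=3): no
  'bin' (len=3): no
  'bag' (len=3): no
  'log' (len=3): no
  'bed' (len=3): no
  'bag' (len=3): no
Matching words: []
Total: 0

0


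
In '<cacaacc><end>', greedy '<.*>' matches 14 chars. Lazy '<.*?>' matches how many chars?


Greedy '<.*>' tries to match as MUCH as possible.
Lazy '<.*?>' tries to match as LITTLE as possible.

String: '<cacaacc><end>'
Greedy '<.*>' starts at first '<' and extends to the LAST '>': '<cacaacc><end>' (14 chars)
Lazy '<.*?>' starts at first '<' and stops at the FIRST '>': '<cacaacc>' (9 chars)

9


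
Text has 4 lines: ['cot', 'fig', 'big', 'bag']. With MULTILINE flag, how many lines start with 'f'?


With MULTILINE flag, ^ matches the start of each line.
Lines: ['cot', 'fig', 'big', 'bag']
Checking which lines start with 'f':
  Line 1: 'cot' -> no
  Line 2: 'fig' -> MATCH
  Line 3: 'big' -> no
  Line 4: 'bag' -> no
Matching lines: ['fig']
Count: 1

1


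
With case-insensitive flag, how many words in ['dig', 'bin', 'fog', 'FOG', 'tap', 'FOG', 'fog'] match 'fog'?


Case-insensitive matching: compare each word's lowercase form to 'fog'.
  'dig' -> lower='dig' -> no
  'bin' -> lower='bin' -> no
  'fog' -> lower='fog' -> MATCH
  'FOG' -> lower='fog' -> MATCH
  'tap' -> lower='tap' -> no
  'FOG' -> lower='fog' -> MATCH
  'fog' -> lower='fog' -> MATCH
Matches: ['fog', 'FOG', 'FOG', 'fog']
Count: 4

4


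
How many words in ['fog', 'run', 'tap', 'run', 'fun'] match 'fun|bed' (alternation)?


Alternation 'fun|bed' matches either 'fun' or 'bed'.
Checking each word:
  'fog' -> no
  'run' -> no
  'tap' -> no
  'run' -> no
  'fun' -> MATCH
Matches: ['fun']
Count: 1

1


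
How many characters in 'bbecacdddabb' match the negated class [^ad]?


Negated class [^ad] matches any char NOT in {a, d}
Scanning 'bbecacdddabb':
  pos 0: 'b' -> MATCH
  pos 1: 'b' -> MATCH
  pos 2: 'e' -> MATCH
  pos 3: 'c' -> MATCH
  pos 4: 'a' -> no (excluded)
  pos 5: 'c' -> MATCH
  pos 6: 'd' -> no (excluded)
  pos 7: 'd' -> no (excluded)
  pos 8: 'd' -> no (excluded)
  pos 9: 'a' -> no (excluded)
  pos 10: 'b' -> MATCH
  pos 11: 'b' -> MATCH
Total matches: 7

7


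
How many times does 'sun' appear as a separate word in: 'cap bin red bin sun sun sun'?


Scanning each word for exact match 'sun':
  Word 1: 'cap' -> no
  Word 2: 'bin' -> no
  Word 3: 'red' -> no
  Word 4: 'bin' -> no
  Word 5: 'sun' -> MATCH
  Word 6: 'sun' -> MATCH
  Word 7: 'sun' -> MATCH
Total matches: 3

3


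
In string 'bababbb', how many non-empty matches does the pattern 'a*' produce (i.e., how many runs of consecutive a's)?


Pattern 'a*' matches zero or more a's. We want non-empty runs of consecutive a's.
String: 'bababbb'
Walking through the string to find runs of a's:
  Run 1: positions 1-1 -> 'a'
  Run 2: positions 3-3 -> 'a'
Non-empty runs found: ['a', 'a']
Count: 2

2


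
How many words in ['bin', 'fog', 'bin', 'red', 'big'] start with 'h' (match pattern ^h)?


Pattern ^h anchors to start of word. Check which words begin with 'h':
  'bin' -> no
  'fog' -> no
  'bin' -> no
  'red' -> no
  'big' -> no
Matching words: []
Count: 0

0


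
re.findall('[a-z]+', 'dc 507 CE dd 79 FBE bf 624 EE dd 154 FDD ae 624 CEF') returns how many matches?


Pattern '[a-z]+' finds one or more lowercase letters.
Text: 'dc 507 CE dd 79 FBE bf 624 EE dd 154 FDD ae 624 CEF'
Scanning for matches:
  Match 1: 'dc'
  Match 2: 'dd'
  Match 3: 'bf'
  Match 4: 'dd'
  Match 5: 'ae'
Total matches: 5

5


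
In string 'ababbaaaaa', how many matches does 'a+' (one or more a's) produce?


Pattern 'a+' matches one or more consecutive a's.
String: 'ababbaaaaa'
Scanning for runs of a:
  Match 1: 'a' (length 1)
  Match 2: 'a' (length 1)
  Match 3: 'aaaaa' (length 5)
Total matches: 3

3


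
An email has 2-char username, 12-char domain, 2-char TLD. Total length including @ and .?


An email address has format: username@domain.tld
Username length: 2
'@' character: 1
Domain length: 12
'.' character: 1
TLD length: 2
Total = 2 + 1 + 12 + 1 + 2 = 18

18


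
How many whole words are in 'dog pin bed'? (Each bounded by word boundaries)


Word boundaries (\b) mark the start/end of each word.
Text: 'dog pin bed'
Splitting by whitespace:
  Word 1: 'dog'
  Word 2: 'pin'
  Word 3: 'bed'
Total whole words: 3

3


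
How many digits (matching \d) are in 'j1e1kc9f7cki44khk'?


\d matches any digit 0-9.
Scanning 'j1e1kc9f7cki44khk':
  pos 1: '1' -> DIGIT
  pos 3: '1' -> DIGIT
  pos 6: '9' -> DIGIT
  pos 8: '7' -> DIGIT
  pos 12: '4' -> DIGIT
  pos 13: '4' -> DIGIT
Digits found: ['1', '1', '9', '7', '4', '4']
Total: 6

6


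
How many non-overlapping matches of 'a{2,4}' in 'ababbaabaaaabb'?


Pattern 'a{2,4}' matches between 2 and 4 consecutive a's (greedy).
String: 'ababbaabaaaabb'
Finding runs of a's and applying greedy matching:
  Run at pos 0: 'a' (length 1)
  Run at pos 2: 'a' (length 1)
  Run at pos 5: 'aa' (length 2)
  Run at pos 8: 'aaaa' (length 4)
Matches: ['aa', 'aaaa']
Count: 2

2


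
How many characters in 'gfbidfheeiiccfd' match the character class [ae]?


Character class [ae] matches any of: {a, e}
Scanning string 'gfbidfheeiiccfd' character by character:
  pos 0: 'g' -> no
  pos 1: 'f' -> no
  pos 2: 'b' -> no
  pos 3: 'i' -> no
  pos 4: 'd' -> no
  pos 5: 'f' -> no
  pos 6: 'h' -> no
  pos 7: 'e' -> MATCH
  pos 8: 'e' -> MATCH
  pos 9: 'i' -> no
  pos 10: 'i' -> no
  pos 11: 'c' -> no
  pos 12: 'c' -> no
  pos 13: 'f' -> no
  pos 14: 'd' -> no
Total matches: 2

2


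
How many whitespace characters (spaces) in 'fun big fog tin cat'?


\s matches whitespace characters (spaces, tabs, etc.).
Text: 'fun big fog tin cat'
This text has 5 words separated by spaces.
Number of spaces = number of words - 1 = 5 - 1 = 4

4


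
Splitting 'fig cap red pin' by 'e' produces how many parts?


Splitting by 'e' breaks the string at each occurrence of the separator.
Text: 'fig cap red pin'
Parts after split:
  Part 1: 'fig cap r'
  Part 2: 'd pin'
Total parts: 2

2


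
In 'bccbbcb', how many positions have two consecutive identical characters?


Looking for consecutive identical characters in 'bccbbcb':
  pos 0-1: 'b' vs 'c' -> different
  pos 1-2: 'c' vs 'c' -> MATCH ('cc')
  pos 2-3: 'c' vs 'b' -> different
  pos 3-4: 'b' vs 'b' -> MATCH ('bb')
  pos 4-5: 'b' vs 'c' -> different
  pos 5-6: 'c' vs 'b' -> different
Consecutive identical pairs: ['cc', 'bb']
Count: 2

2


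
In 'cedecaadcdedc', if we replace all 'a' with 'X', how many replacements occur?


re.sub('a', 'X', text) replaces every occurrence of 'a' with 'X'.
Text: 'cedecaadcdedc'
Scanning for 'a':
  pos 5: 'a' -> replacement #1
  pos 6: 'a' -> replacement #2
Total replacements: 2

2


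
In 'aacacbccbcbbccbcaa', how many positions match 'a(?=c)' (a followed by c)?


Lookahead 'a(?=c)' matches 'a' only when followed by 'c'.
String: 'aacacbccbcbbccbcaa'
Checking each position where char is 'a':
  pos 0: 'a' -> no (next='a')
  pos 1: 'a' -> MATCH (next='c')
  pos 3: 'a' -> MATCH (next='c')
  pos 16: 'a' -> no (next='a')
Matching positions: [1, 3]
Count: 2

2


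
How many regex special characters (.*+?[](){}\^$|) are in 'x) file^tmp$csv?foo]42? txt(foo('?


Regex special characters are: . * + ? [ ] ( ) { } \ ^ $ |
Scanning 'x) file^tmp$csv?foo]42? txt(foo(':
  pos 1: ')' -> SPECIAL
  pos 7: '^' -> SPECIAL
  pos 11: '$' -> SPECIAL
  pos 15: '?' -> SPECIAL
  pos 19: ']' -> SPECIAL
  pos 22: '?' -> SPECIAL
  pos 27: '(' -> SPECIAL
  pos 31: '(' -> SPECIAL
Special chars found: [')', '^', '$', '?', ']', '?', '(', '(']
Total: 8

8


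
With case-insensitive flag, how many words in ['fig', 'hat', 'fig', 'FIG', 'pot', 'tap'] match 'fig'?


Case-insensitive matching: compare each word's lowercase form to 'fig'.
  'fig' -> lower='fig' -> MATCH
  'hat' -> lower='hat' -> no
  'fig' -> lower='fig' -> MATCH
  'FIG' -> lower='fig' -> MATCH
  'pot' -> lower='pot' -> no
  'tap' -> lower='tap' -> no
Matches: ['fig', 'fig', 'FIG']
Count: 3

3


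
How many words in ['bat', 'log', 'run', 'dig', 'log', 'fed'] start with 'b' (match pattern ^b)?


Pattern ^b anchors to start of word. Check which words begin with 'b':
  'bat' -> MATCH (starts with 'b')
  'log' -> no
  'run' -> no
  'dig' -> no
  'log' -> no
  'fed' -> no
Matching words: ['bat']
Count: 1

1


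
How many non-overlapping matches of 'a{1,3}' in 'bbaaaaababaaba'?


Pattern 'a{1,3}' matches between 1 and 3 consecutive a's (greedy).
String: 'bbaaaaababaaba'
Finding runs of a's and applying greedy matching:
  Run at pos 2: 'aaaaa' (length 5)
  Run at pos 8: 'a' (length 1)
  Run at pos 10: 'aa' (length 2)
  Run at pos 13: 'a' (length 1)
Matches: ['aaa', 'aa', 'a', 'aa', 'a']
Count: 5

5


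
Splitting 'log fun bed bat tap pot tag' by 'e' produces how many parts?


Splitting by 'e' breaks the string at each occurrence of the separator.
Text: 'log fun bed bat tap pot tag'
Parts after split:
  Part 1: 'log fun b'
  Part 2: 'd bat tap pot tag'
Total parts: 2

2


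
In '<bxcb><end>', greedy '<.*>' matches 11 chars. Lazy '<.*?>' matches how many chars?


Greedy '<.*>' tries to match as MUCH as possible.
Lazy '<.*?>' tries to match as LITTLE as possible.

String: '<bxcb><end>'
Greedy '<.*>' starts at first '<' and extends to the LAST '>': '<bxcb><end>' (11 chars)
Lazy '<.*?>' starts at first '<' and stops at the FIRST '>': '<bxcb>' (6 chars)

6


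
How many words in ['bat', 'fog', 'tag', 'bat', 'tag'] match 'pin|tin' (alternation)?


Alternation 'pin|tin' matches either 'pin' or 'tin'.
Checking each word:
  'bat' -> no
  'fog' -> no
  'tag' -> no
  'bat' -> no
  'tag' -> no
Matches: []
Count: 0

0


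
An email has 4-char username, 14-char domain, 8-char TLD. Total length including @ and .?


An email address has format: username@domain.tld
Username length: 4
'@' character: 1
Domain length: 14
'.' character: 1
TLD length: 8
Total = 4 + 1 + 14 + 1 + 8 = 28

28


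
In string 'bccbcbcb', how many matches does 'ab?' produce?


Pattern 'ab?' matches 'a' optionally followed by 'b'.
String: 'bccbcbcb'
Scanning left to right for 'a' then checking next char:
Total matches: 0

0


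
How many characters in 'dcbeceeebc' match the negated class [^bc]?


Negated class [^bc] matches any char NOT in {b, c}
Scanning 'dcbeceeebc':
  pos 0: 'd' -> MATCH
  pos 1: 'c' -> no (excluded)
  pos 2: 'b' -> no (excluded)
  pos 3: 'e' -> MATCH
  pos 4: 'c' -> no (excluded)
  pos 5: 'e' -> MATCH
  pos 6: 'e' -> MATCH
  pos 7: 'e' -> MATCH
  pos 8: 'b' -> no (excluded)
  pos 9: 'c' -> no (excluded)
Total matches: 5

5


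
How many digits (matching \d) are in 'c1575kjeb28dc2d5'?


\d matches any digit 0-9.
Scanning 'c1575kjeb28dc2d5':
  pos 1: '1' -> DIGIT
  pos 2: '5' -> DIGIT
  pos 3: '7' -> DIGIT
  pos 4: '5' -> DIGIT
  pos 9: '2' -> DIGIT
  pos 10: '8' -> DIGIT
  pos 13: '2' -> DIGIT
  pos 15: '5' -> DIGIT
Digits found: ['1', '5', '7', '5', '2', '8', '2', '5']
Total: 8

8


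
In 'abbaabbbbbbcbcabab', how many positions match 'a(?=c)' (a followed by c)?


Lookahead 'a(?=c)' matches 'a' only when followed by 'c'.
String: 'abbaabbbbbbcbcabab'
Checking each position where char is 'a':
  pos 0: 'a' -> no (next='b')
  pos 3: 'a' -> no (next='a')
  pos 4: 'a' -> no (next='b')
  pos 14: 'a' -> no (next='b')
  pos 16: 'a' -> no (next='b')
Matching positions: []
Count: 0

0


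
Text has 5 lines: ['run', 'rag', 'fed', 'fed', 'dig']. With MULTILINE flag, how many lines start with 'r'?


With MULTILINE flag, ^ matches the start of each line.
Lines: ['run', 'rag', 'fed', 'fed', 'dig']
Checking which lines start with 'r':
  Line 1: 'run' -> MATCH
  Line 2: 'rag' -> MATCH
  Line 3: 'fed' -> no
  Line 4: 'fed' -> no
  Line 5: 'dig' -> no
Matching lines: ['run', 'rag']
Count: 2

2


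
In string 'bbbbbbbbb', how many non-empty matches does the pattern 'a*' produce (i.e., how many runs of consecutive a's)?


Pattern 'a*' matches zero or more a's. We want non-empty runs of consecutive a's.
String: 'bbbbbbbbb'
Walking through the string to find runs of a's:
Non-empty runs found: []
Count: 0

0


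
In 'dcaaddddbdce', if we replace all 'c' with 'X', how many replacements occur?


re.sub('c', 'X', text) replaces every occurrence of 'c' with 'X'.
Text: 'dcaaddddbdce'
Scanning for 'c':
  pos 1: 'c' -> replacement #1
  pos 10: 'c' -> replacement #2
Total replacements: 2

2


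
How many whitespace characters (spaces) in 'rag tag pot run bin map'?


\s matches whitespace characters (spaces, tabs, etc.).
Text: 'rag tag pot run bin map'
This text has 6 words separated by spaces.
Number of spaces = number of words - 1 = 6 - 1 = 5

5


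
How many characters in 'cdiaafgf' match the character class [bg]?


Character class [bg] matches any of: {b, g}
Scanning string 'cdiaafgf' character by character:
  pos 0: 'c' -> no
  pos 1: 'd' -> no
  pos 2: 'i' -> no
  pos 3: 'a' -> no
  pos 4: 'a' -> no
  pos 5: 'f' -> no
  pos 6: 'g' -> MATCH
  pos 7: 'f' -> no
Total matches: 1

1


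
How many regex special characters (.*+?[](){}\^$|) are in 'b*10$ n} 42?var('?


Regex special characters are: . * + ? [ ] ( ) { } \ ^ $ |
Scanning 'b*10$ n} 42?var(':
  pos 1: '*' -> SPECIAL
  pos 4: '$' -> SPECIAL
  pos 7: '}' -> SPECIAL
  pos 11: '?' -> SPECIAL
  pos 15: '(' -> SPECIAL
Special chars found: ['*', '$', '}', '?', '(']
Total: 5

5


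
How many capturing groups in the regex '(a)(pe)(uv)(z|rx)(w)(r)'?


To count capturing groups, count each '(' that starts a group.
Pattern: '(a)(pe)(uv)(z|rx)(w)(r)'
Walking through the pattern:
  Position 0: '(' -> group #1
  Position 3: '(' -> group #2
  Position 7: '(' -> group #3
  Position 11: '(' -> group #4
  Position 17: '(' -> group #5
  Position 20: '(' -> group #6
Total capturing groups: 6

6


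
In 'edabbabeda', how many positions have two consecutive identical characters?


Looking for consecutive identical characters in 'edabbabeda':
  pos 0-1: 'e' vs 'd' -> different
  pos 1-2: 'd' vs 'a' -> different
  pos 2-3: 'a' vs 'b' -> different
  pos 3-4: 'b' vs 'b' -> MATCH ('bb')
  pos 4-5: 'b' vs 'a' -> different
  pos 5-6: 'a' vs 'b' -> different
  pos 6-7: 'b' vs 'e' -> different
  pos 7-8: 'e' vs 'd' -> different
  pos 8-9: 'd' vs 'a' -> different
Consecutive identical pairs: ['bb']
Count: 1

1


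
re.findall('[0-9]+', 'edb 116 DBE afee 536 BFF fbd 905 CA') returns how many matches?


Pattern '[0-9]+' finds one or more digits.
Text: 'edb 116 DBE afee 536 BFF fbd 905 CA'
Scanning for matches:
  Match 1: '116'
  Match 2: '536'
  Match 3: '905'
Total matches: 3

3


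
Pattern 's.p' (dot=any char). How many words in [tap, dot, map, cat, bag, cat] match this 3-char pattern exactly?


Pattern 's.p' means: starts with 's', any single char, ends with 'p'.
Checking each word (must be exactly 3 chars):
  'tap' (len=3): no
  'dot' (len=3): no
  'map' (len=3): no
  'cat' (len=3): no
  'bag' (len=3): no
  'cat' (len=3): no
Matching words: []
Total: 0

0


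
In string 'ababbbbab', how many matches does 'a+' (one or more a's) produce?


Pattern 'a+' matches one or more consecutive a's.
String: 'ababbbbab'
Scanning for runs of a:
  Match 1: 'a' (length 1)
  Match 2: 'a' (length 1)
  Match 3: 'a' (length 1)
Total matches: 3

3


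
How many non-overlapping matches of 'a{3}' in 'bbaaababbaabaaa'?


Pattern 'a{3}' matches exactly 3 consecutive a's (greedy, non-overlapping).
String: 'bbaaababbaabaaa'
Scanning for runs of a's:
  Run at pos 2: 'aaa' (length 3) -> 1 match(es)
  Run at pos 6: 'a' (length 1) -> 0 match(es)
  Run at pos 9: 'aa' (length 2) -> 0 match(es)
  Run at pos 12: 'aaa' (length 3) -> 1 match(es)
Matches found: ['aaa', 'aaa']
Total: 2

2


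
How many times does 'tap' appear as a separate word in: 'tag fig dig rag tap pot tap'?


Scanning each word for exact match 'tap':
  Word 1: 'tag' -> no
  Word 2: 'fig' -> no
  Word 3: 'dig' -> no
  Word 4: 'rag' -> no
  Word 5: 'tap' -> MATCH
  Word 6: 'pot' -> no
  Word 7: 'tap' -> MATCH
Total matches: 2

2


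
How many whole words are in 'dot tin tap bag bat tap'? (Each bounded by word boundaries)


Word boundaries (\b) mark the start/end of each word.
Text: 'dot tin tap bag bat tap'
Splitting by whitespace:
  Word 1: 'dot'
  Word 2: 'tin'
  Word 3: 'tap'
  Word 4: 'bag'
  Word 5: 'bat'
  Word 6: 'tap'
Total whole words: 6

6


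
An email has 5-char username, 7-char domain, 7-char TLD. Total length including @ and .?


An email address has format: username@domain.tld
Username length: 5
'@' character: 1
Domain length: 7
'.' character: 1
TLD length: 7
Total = 5 + 1 + 7 + 1 + 7 = 21

21


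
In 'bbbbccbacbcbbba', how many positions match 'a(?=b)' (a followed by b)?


Lookahead 'a(?=b)' matches 'a' only when followed by 'b'.
String: 'bbbbccbacbcbbba'
Checking each position where char is 'a':
  pos 7: 'a' -> no (next='c')
Matching positions: []
Count: 0

0


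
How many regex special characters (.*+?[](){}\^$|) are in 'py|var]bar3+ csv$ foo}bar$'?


Regex special characters are: . * + ? [ ] ( ) { } \ ^ $ |
Scanning 'py|var]bar3+ csv$ foo}bar$':
  pos 2: '|' -> SPECIAL
  pos 6: ']' -> SPECIAL
  pos 11: '+' -> SPECIAL
  pos 16: '$' -> SPECIAL
  pos 21: '}' -> SPECIAL
  pos 25: '$' -> SPECIAL
Special chars found: ['|', ']', '+', '$', '}', '$']
Total: 6

6


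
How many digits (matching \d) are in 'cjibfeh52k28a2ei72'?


\d matches any digit 0-9.
Scanning 'cjibfeh52k28a2ei72':
  pos 7: '5' -> DIGIT
  pos 8: '2' -> DIGIT
  pos 10: '2' -> DIGIT
  pos 11: '8' -> DIGIT
  pos 13: '2' -> DIGIT
  pos 16: '7' -> DIGIT
  pos 17: '2' -> DIGIT
Digits found: ['5', '2', '2', '8', '2', '7', '2']
Total: 7

7


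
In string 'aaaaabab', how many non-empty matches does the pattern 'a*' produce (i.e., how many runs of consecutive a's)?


Pattern 'a*' matches zero or more a's. We want non-empty runs of consecutive a's.
String: 'aaaaabab'
Walking through the string to find runs of a's:
  Run 1: positions 0-4 -> 'aaaaa'
  Run 2: positions 6-6 -> 'a'
Non-empty runs found: ['aaaaa', 'a']
Count: 2

2


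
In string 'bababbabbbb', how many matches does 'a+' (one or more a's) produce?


Pattern 'a+' matches one or more consecutive a's.
String: 'bababbabbbb'
Scanning for runs of a:
  Match 1: 'a' (length 1)
  Match 2: 'a' (length 1)
  Match 3: 'a' (length 1)
Total matches: 3

3


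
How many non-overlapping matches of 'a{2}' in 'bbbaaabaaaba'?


Pattern 'a{2}' matches exactly 2 consecutive a's (greedy, non-overlapping).
String: 'bbbaaabaaaba'
Scanning for runs of a's:
  Run at pos 3: 'aaa' (length 3) -> 1 match(es)
  Run at pos 7: 'aaa' (length 3) -> 1 match(es)
  Run at pos 11: 'a' (length 1) -> 0 match(es)
Matches found: ['aa', 'aa']
Total: 2

2


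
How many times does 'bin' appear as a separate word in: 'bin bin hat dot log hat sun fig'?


Scanning each word for exact match 'bin':
  Word 1: 'bin' -> MATCH
  Word 2: 'bin' -> MATCH
  Word 3: 'hat' -> no
  Word 4: 'dot' -> no
  Word 5: 'log' -> no
  Word 6: 'hat' -> no
  Word 7: 'sun' -> no
  Word 8: 'fig' -> no
Total matches: 2

2


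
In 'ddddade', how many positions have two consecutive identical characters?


Looking for consecutive identical characters in 'ddddade':
  pos 0-1: 'd' vs 'd' -> MATCH ('dd')
  pos 1-2: 'd' vs 'd' -> MATCH ('dd')
  pos 2-3: 'd' vs 'd' -> MATCH ('dd')
  pos 3-4: 'd' vs 'a' -> different
  pos 4-5: 'a' vs 'd' -> different
  pos 5-6: 'd' vs 'e' -> different
Consecutive identical pairs: ['dd', 'dd', 'dd']
Count: 3

3


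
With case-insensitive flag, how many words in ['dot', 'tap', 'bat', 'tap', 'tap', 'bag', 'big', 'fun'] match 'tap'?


Case-insensitive matching: compare each word's lowercase form to 'tap'.
  'dot' -> lower='dot' -> no
  'tap' -> lower='tap' -> MATCH
  'bat' -> lower='bat' -> no
  'tap' -> lower='tap' -> MATCH
  'tap' -> lower='tap' -> MATCH
  'bag' -> lower='bag' -> no
  'big' -> lower='big' -> no
  'fun' -> lower='fun' -> no
Matches: ['tap', 'tap', 'tap']
Count: 3

3


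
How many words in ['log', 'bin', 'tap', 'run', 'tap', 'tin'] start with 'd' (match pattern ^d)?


Pattern ^d anchors to start of word. Check which words begin with 'd':
  'log' -> no
  'bin' -> no
  'tap' -> no
  'run' -> no
  'tap' -> no
  'tin' -> no
Matching words: []
Count: 0

0


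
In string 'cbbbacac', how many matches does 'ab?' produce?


Pattern 'ab?' matches 'a' optionally followed by 'b'.
String: 'cbbbacac'
Scanning left to right for 'a' then checking next char:
  Match 1: 'a' (a not followed by b)
  Match 2: 'a' (a not followed by b)
Total matches: 2

2


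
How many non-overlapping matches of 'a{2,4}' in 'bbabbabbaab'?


Pattern 'a{2,4}' matches between 2 and 4 consecutive a's (greedy).
String: 'bbabbabbaab'
Finding runs of a's and applying greedy matching:
  Run at pos 2: 'a' (length 1)
  Run at pos 5: 'a' (length 1)
  Run at pos 8: 'aa' (length 2)
Matches: ['aa']
Count: 1

1


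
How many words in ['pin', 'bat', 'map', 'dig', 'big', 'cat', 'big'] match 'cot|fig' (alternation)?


Alternation 'cot|fig' matches either 'cot' or 'fig'.
Checking each word:
  'pin' -> no
  'bat' -> no
  'map' -> no
  'dig' -> no
  'big' -> no
  'cat' -> no
  'big' -> no
Matches: []
Count: 0

0


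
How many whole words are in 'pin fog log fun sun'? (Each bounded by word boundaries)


Word boundaries (\b) mark the start/end of each word.
Text: 'pin fog log fun sun'
Splitting by whitespace:
  Word 1: 'pin'
  Word 2: 'fog'
  Word 3: 'log'
  Word 4: 'fun'
  Word 5: 'sun'
Total whole words: 5

5


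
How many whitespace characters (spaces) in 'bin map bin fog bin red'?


\s matches whitespace characters (spaces, tabs, etc.).
Text: 'bin map bin fog bin red'
This text has 6 words separated by spaces.
Number of spaces = number of words - 1 = 6 - 1 = 5

5


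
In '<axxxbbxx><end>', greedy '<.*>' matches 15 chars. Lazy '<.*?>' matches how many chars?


Greedy '<.*>' tries to match as MUCH as possible.
Lazy '<.*?>' tries to match as LITTLE as possible.

String: '<axxxbbxx><end>'
Greedy '<.*>' starts at first '<' and extends to the LAST '>': '<axxxbbxx><end>' (15 chars)
Lazy '<.*?>' starts at first '<' and stops at the FIRST '>': '<axxxbbxx>' (10 chars)

10


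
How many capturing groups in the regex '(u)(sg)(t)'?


To count capturing groups, count each '(' that starts a group.
Pattern: '(u)(sg)(t)'
Walking through the pattern:
  Position 0: '(' -> group #1
  Position 3: '(' -> group #2
  Position 7: '(' -> group #3
Total capturing groups: 3

3


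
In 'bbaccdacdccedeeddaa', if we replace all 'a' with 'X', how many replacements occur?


re.sub('a', 'X', text) replaces every occurrence of 'a' with 'X'.
Text: 'bbaccdacdccedeeddaa'
Scanning for 'a':
  pos 2: 'a' -> replacement #1
  pos 6: 'a' -> replacement #2
  pos 17: 'a' -> replacement #3
  pos 18: 'a' -> replacement #4
Total replacements: 4

4


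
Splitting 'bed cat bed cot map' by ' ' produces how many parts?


Splitting by ' ' breaks the string at each occurrence of the separator.
Text: 'bed cat bed cot map'
Parts after split:
  Part 1: 'bed'
  Part 2: 'cat'
  Part 3: 'bed'
  Part 4: 'cot'
  Part 5: 'map'
Total parts: 5

5


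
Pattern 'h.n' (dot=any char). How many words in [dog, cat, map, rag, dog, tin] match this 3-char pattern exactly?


Pattern 'h.n' means: starts with 'h', any single char, ends with 'n'.
Checking each word (must be exactly 3 chars):
  'dog' (len=3): no
  'cat' (len=3): no
  'map' (len=3): no
  'rag' (len=3): no
  'dog' (len=3): no
  'tin' (len=3): no
Matching words: []
Total: 0

0


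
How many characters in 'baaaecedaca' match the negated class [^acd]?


Negated class [^acd] matches any char NOT in {a, c, d}
Scanning 'baaaecedaca':
  pos 0: 'b' -> MATCH
  pos 1: 'a' -> no (excluded)
  pos 2: 'a' -> no (excluded)
  pos 3: 'a' -> no (excluded)
  pos 4: 'e' -> MATCH
  pos 5: 'c' -> no (excluded)
  pos 6: 'e' -> MATCH
  pos 7: 'd' -> no (excluded)
  pos 8: 'a' -> no (excluded)
  pos 9: 'c' -> no (excluded)
  pos 10: 'a' -> no (excluded)
Total matches: 3

3


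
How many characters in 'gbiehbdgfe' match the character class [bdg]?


Character class [bdg] matches any of: {b, d, g}
Scanning string 'gbiehbdgfe' character by character:
  pos 0: 'g' -> MATCH
  pos 1: 'b' -> MATCH
  pos 2: 'i' -> no
  pos 3: 'e' -> no
  pos 4: 'h' -> no
  pos 5: 'b' -> MATCH
  pos 6: 'd' -> MATCH
  pos 7: 'g' -> MATCH
  pos 8: 'f' -> no
  pos 9: 'e' -> no
Total matches: 5

5


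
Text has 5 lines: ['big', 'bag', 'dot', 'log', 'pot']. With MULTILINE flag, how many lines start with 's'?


With MULTILINE flag, ^ matches the start of each line.
Lines: ['big', 'bag', 'dot', 'log', 'pot']
Checking which lines start with 's':
  Line 1: 'big' -> no
  Line 2: 'bag' -> no
  Line 3: 'dot' -> no
  Line 4: 'log' -> no
  Line 5: 'pot' -> no
Matching lines: []
Count: 0

0


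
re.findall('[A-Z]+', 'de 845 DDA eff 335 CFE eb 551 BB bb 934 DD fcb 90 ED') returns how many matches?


Pattern '[A-Z]+' finds one or more uppercase letters.
Text: 'de 845 DDA eff 335 CFE eb 551 BB bb 934 DD fcb 90 ED'
Scanning for matches:
  Match 1: 'DDA'
  Match 2: 'CFE'
  Match 3: 'BB'
  Match 4: 'DD'
  Match 5: 'ED'
Total matches: 5

5


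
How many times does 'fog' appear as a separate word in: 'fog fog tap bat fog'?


Scanning each word for exact match 'fog':
  Word 1: 'fog' -> MATCH
  Word 2: 'fog' -> MATCH
  Word 3: 'tap' -> no
  Word 4: 'bat' -> no
  Word 5: 'fog' -> MATCH
Total matches: 3

3


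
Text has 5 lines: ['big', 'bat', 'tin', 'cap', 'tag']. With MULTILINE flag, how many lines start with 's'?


With MULTILINE flag, ^ matches the start of each line.
Lines: ['big', 'bat', 'tin', 'cap', 'tag']
Checking which lines start with 's':
  Line 1: 'big' -> no
  Line 2: 'bat' -> no
  Line 3: 'tin' -> no
  Line 4: 'cap' -> no
  Line 5: 'tag' -> no
Matching lines: []
Count: 0

0


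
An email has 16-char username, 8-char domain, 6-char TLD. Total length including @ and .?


An email address has format: username@domain.tld
Username length: 16
'@' character: 1
Domain length: 8
'.' character: 1
TLD length: 6
Total = 16 + 1 + 8 + 1 + 6 = 32

32


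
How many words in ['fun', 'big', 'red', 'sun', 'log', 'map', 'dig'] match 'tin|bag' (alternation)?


Alternation 'tin|bag' matches either 'tin' or 'bag'.
Checking each word:
  'fun' -> no
  'big' -> no
  'red' -> no
  'sun' -> no
  'log' -> no
  'map' -> no
  'dig' -> no
Matches: []
Count: 0

0


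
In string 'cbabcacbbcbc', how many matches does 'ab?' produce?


Pattern 'ab?' matches 'a' optionally followed by 'b'.
String: 'cbabcacbbcbc'
Scanning left to right for 'a' then checking next char:
  Match 1: 'ab' (a followed by b)
  Match 2: 'a' (a not followed by b)
Total matches: 2

2


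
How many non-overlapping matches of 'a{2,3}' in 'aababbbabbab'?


Pattern 'a{2,3}' matches between 2 and 3 consecutive a's (greedy).
String: 'aababbbabbab'
Finding runs of a's and applying greedy matching:
  Run at pos 0: 'aa' (length 2)
  Run at pos 3: 'a' (length 1)
  Run at pos 7: 'a' (length 1)
  Run at pos 10: 'a' (length 1)
Matches: ['aa']
Count: 1

1


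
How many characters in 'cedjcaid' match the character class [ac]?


Character class [ac] matches any of: {a, c}
Scanning string 'cedjcaid' character by character:
  pos 0: 'c' -> MATCH
  pos 1: 'e' -> no
  pos 2: 'd' -> no
  pos 3: 'j' -> no
  pos 4: 'c' -> MATCH
  pos 5: 'a' -> MATCH
  pos 6: 'i' -> no
  pos 7: 'd' -> no
Total matches: 3

3


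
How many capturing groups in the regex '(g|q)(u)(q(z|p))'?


To count capturing groups, count each '(' that starts a group.
Pattern: '(g|q)(u)(q(z|p))'
Walking through the pattern:
  Position 0: '(' -> group #1
  Position 5: '(' -> group #2
  Position 8: '(' -> group #3
  Position 10: '(' -> group #4
Total capturing groups: 4

4


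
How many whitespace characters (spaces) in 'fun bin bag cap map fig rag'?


\s matches whitespace characters (spaces, tabs, etc.).
Text: 'fun bin bag cap map fig rag'
This text has 7 words separated by spaces.
Number of spaces = number of words - 1 = 7 - 1 = 6

6


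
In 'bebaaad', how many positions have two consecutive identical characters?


Looking for consecutive identical characters in 'bebaaad':
  pos 0-1: 'b' vs 'e' -> different
  pos 1-2: 'e' vs 'b' -> different
  pos 2-3: 'b' vs 'a' -> different
  pos 3-4: 'a' vs 'a' -> MATCH ('aa')
  pos 4-5: 'a' vs 'a' -> MATCH ('aa')
  pos 5-6: 'a' vs 'd' -> different
Consecutive identical pairs: ['aa', 'aa']
Count: 2

2


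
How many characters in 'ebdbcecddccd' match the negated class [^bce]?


Negated class [^bce] matches any char NOT in {b, c, e}
Scanning 'ebdbcecddccd':
  pos 0: 'e' -> no (excluded)
  pos 1: 'b' -> no (excluded)
  pos 2: 'd' -> MATCH
  pos 3: 'b' -> no (excluded)
  pos 4: 'c' -> no (excluded)
  pos 5: 'e' -> no (excluded)
  pos 6: 'c' -> no (excluded)
  pos 7: 'd' -> MATCH
  pos 8: 'd' -> MATCH
  pos 9: 'c' -> no (excluded)
  pos 10: 'c' -> no (excluded)
  pos 11: 'd' -> MATCH
Total matches: 4

4


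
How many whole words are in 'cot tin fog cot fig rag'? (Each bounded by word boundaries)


Word boundaries (\b) mark the start/end of each word.
Text: 'cot tin fog cot fig rag'
Splitting by whitespace:
  Word 1: 'cot'
  Word 2: 'tin'
  Word 3: 'fog'
  Word 4: 'cot'
  Word 5: 'fig'
  Word 6: 'rag'
Total whole words: 6

6


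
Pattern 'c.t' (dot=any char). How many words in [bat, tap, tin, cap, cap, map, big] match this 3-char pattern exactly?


Pattern 'c.t' means: starts with 'c', any single char, ends with 't'.
Checking each word (must be exactly 3 chars):
  'bat' (len=3): no
  'tap' (len=3): no
  'tin' (len=3): no
  'cap' (len=3): no
  'cap' (len=3): no
  'map' (len=3): no
  'big' (len=3): no
Matching words: []
Total: 0

0


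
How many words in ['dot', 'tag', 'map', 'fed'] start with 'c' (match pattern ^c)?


Pattern ^c anchors to start of word. Check which words begin with 'c':
  'dot' -> no
  'tag' -> no
  'map' -> no
  'fed' -> no
Matching words: []
Count: 0

0


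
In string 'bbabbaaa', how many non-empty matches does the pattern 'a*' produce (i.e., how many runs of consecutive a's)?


Pattern 'a*' matches zero or more a's. We want non-empty runs of consecutive a's.
String: 'bbabbaaa'
Walking through the string to find runs of a's:
  Run 1: positions 2-2 -> 'a'
  Run 2: positions 5-7 -> 'aaa'
Non-empty runs found: ['a', 'aaa']
Count: 2

2


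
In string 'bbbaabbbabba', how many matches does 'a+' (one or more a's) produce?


Pattern 'a+' matches one or more consecutive a's.
String: 'bbbaabbbabba'
Scanning for runs of a:
  Match 1: 'aa' (length 2)
  Match 2: 'a' (length 1)
  Match 3: 'a' (length 1)
Total matches: 3

3


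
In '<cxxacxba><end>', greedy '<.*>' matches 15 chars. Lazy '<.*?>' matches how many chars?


Greedy '<.*>' tries to match as MUCH as possible.
Lazy '<.*?>' tries to match as LITTLE as possible.

String: '<cxxacxba><end>'
Greedy '<.*>' starts at first '<' and extends to the LAST '>': '<cxxacxba><end>' (15 chars)
Lazy '<.*?>' starts at first '<' and stops at the FIRST '>': '<cxxacxba>' (10 chars)

10
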